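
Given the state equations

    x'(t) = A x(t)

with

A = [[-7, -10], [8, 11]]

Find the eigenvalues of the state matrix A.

1, 3

det(sI - A) = s^2 - (tr A)s + det A, with tr A = (-7) + 11 = 4 and det A = (-7)·11 - (-10)·8 = -77 - (-80) = 3.
So p(s) = det(sI - A) = s^2 - 4s + 3.
Factor s^2 - 4s + 3: two numbers with sum 4 and product 3 are 3 and 1, so s^2 - 4s + 3 = (s - 3)(s - 1).
Hence p(s) = (s - 3) (s - 1), with roots 1, 3.
At least one eigenvalue has non-negative real part, so the system is not asymptotically stable.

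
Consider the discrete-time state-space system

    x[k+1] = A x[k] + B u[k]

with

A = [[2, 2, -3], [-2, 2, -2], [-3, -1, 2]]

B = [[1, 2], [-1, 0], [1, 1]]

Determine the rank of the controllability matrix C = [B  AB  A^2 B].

AB = [[-3, 1], [-6, -6], [0, -4]]
A^2B = [[-18, 2], [-6, -6], [15, -5]]
Controllability matrix C = [B  AB  A^2B] = [[1, 2, -3, 1, -18, 2], [-1, 0, -6, -6, -6, -6], [1, 1, 0, -4, 15, -5]]
Take the 3×3 submatrix of C formed by columns 1, 2, 3: [[1, 2, -3], [-1, 0, -6], [1, 1, 0]]. Its determinant is 1·(0·0 - (-6)·1) - 2·((-1)·0 - (-6)·1) + (-3)·((-1)·1 - 0·1) = 1·6 - 2·6 + (-3)·(-1) = -3 ≠ 0.
So rank(C) ≥ 3; since C has 3 rows, rank(C) = 3.
rank(C) = 3 = n, so the pair (A, B) is completely controllable.

3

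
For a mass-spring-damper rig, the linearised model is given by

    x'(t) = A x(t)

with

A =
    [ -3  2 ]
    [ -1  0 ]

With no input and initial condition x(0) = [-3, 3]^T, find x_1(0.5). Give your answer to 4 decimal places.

1.0442

det(sI - A) = s^2 - (tr A)s + det A, with tr A = (-3) + 0 = -3 and det A = (-3)·0 - 2·(-1) = 0 - (-2) = 2.
So p(s) = det(sI - A) = s^2 + 3s + 2.
Factor s^2 + 3s + 2: two numbers with sum -3 and product 2 are -1 and -2, so s^2 + 3s + 2 = (s + 1)(s + 2).
Hence p(s) = (s + 1) (s + 2), with roots -2, -1.
The eigenvalues -2, -1 are distinct and real, so A is diagonalisable and x(t) = e^{At} x(0) = V diag(e^{λ_i t}) V^{-1} x(0), where the columns of V are the eigenvectors.
λ = -2: A - (-2)I = [[-1, 2], [-1, 2]]. Row 1 gives (-1)·v1 + 2·v2 = 0, so take v_1 = [2, 1]^T.
λ = -1: A - (-1)I = [[-2, 2], [-1, 1]]. Row 1 gives (-2)·v1 + 2·v2 = 0, so take v_2 = [1, 1]^T.
V = [v_1 v_2] = [[2, 1], [1, 1]] has det V = 1, so V^{-1} = adj(V)/det V = [[1, -1], [-1, 2]].
Modal coordinates z(0) = V^{-1} x(0): 1·(-3) + (-1)·3 = -6; (-1)·(-3) + 2·3 = 9; so z(0) = [-6, 9]^T.
x_1(t) = Σ_i (v_i)_1 · z_i(0) · e^{λ_i t} (row 1 of V times the modal terms).
x_1(0.5) = 2·(-6)·e^{-2·0.5} + 1·9·e^{-1·0.5} = (-12)·0.367879 + 9·0.606531 = 1.0442.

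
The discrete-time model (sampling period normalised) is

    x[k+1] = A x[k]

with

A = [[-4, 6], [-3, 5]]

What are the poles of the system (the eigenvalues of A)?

-1, 2

det(zI - A) = z^2 - (tr A)z + det A, with tr A = (-4) + 5 = 1 and det A = (-4)·5 - 6·(-3) = -20 - (-18) = -2.
So p(z) = det(zI - A) = z^2 - z - 2.
Factor z^2 - z - 2: two numbers with sum 1 and product -2 are 2 and -1, so z^2 - z - 2 = (z - 2)(z + 1).
Hence p(z) = (z - 2) (z + 1), with roots -1, 2.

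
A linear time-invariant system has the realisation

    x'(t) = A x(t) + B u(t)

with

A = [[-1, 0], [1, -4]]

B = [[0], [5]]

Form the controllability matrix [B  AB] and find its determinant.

AB = [[0], [-20]]
Controllability matrix C = [B  AB] = [[0, 0], [5, -20]]
det(C) = 0·(-20) - 0·5 = 0 - 0 = 0
Since det(C) = 0, rank(C) < 2 and the system is not completely controllable.

0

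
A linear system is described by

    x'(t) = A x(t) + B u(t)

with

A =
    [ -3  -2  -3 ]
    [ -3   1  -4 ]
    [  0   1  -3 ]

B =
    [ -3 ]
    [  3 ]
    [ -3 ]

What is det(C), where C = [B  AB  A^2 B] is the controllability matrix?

AB = [[12], [24], [12]]
A^2B = [[-120], [-60], [-12]]
Controllability matrix C = [B  AB  A^2B] = [[-3, 12, -120], [3, 24, -60], [-3, 12, -12]]
Expanding along the first row, det(C) = (-3)·(24·(-12) - (-60)·12) - 12·(3·(-12) - (-60)·(-3)) + (-120)·(3·12 - 24·(-3)) = (-3)·432 - 12·(-216) + (-120)·108 = -11664
Since det(C) ≠ 0, rank(C) = 3 and the system is completely controllable.

-11664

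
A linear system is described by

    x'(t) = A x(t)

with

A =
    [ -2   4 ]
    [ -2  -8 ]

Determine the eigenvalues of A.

-6, -4

det(sI - A) = s^2 - (tr A)s + det A, with tr A = (-2) + (-8) = -10 and det A = (-2)·(-8) - 4·(-2) = 16 - (-8) = 24.
So p(s) = det(sI - A) = s^2 + 10s + 24.
Factor s^2 + 10s + 24: two numbers with sum -10 and product 24 are -4 and -6, so s^2 + 10s + 24 = (s + 4)(s + 6).
Hence p(s) = (s + 4) (s + 6), with roots -6, -4.
All eigenvalues have negative real part, so the system is asymptotically stable.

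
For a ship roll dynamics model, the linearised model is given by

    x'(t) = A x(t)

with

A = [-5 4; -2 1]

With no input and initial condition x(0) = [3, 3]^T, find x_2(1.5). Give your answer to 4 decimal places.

0.6694

det(sI - A) = s^2 - (tr A)s + det A, with tr A = (-5) + 1 = -4 and det A = (-5)·1 - 4·(-2) = -5 - (-8) = 3.
So p(s) = det(sI - A) = s^2 + 4s + 3.
Factor s^2 + 4s + 3: two numbers with sum -4 and product 3 are -1 and -3, so s^2 + 4s + 3 = (s + 1)(s + 3).
Hence p(s) = (s + 1) (s + 3), with roots -3, -1.
The eigenvalues -3, -1 are distinct and real, so A is diagonalisable and x(t) = e^{At} x(0) = V diag(e^{λ_i t}) V^{-1} x(0), where the columns of V are the eigenvectors.
λ = -3: A - (-3)I = [[-2, 4], [-2, 4]]. Row 1 gives (-2)·v1 + 4·v2 = 0, so take v_1 = [-2, -1]^T.
λ = -1: A - (-1)I = [[-4, 4], [-2, 2]]. Row 1 gives (-4)·v1 + 4·v2 = 0, so take v_2 = [1, 1]^T.
V = [v_1 v_2] = [[-2, 1], [-1, 1]] has det V = -1, so V^{-1} = adj(V)/det V = [[-1, 1], [-1, 2]].
Modal coordinates z(0) = V^{-1} x(0): (-1)·3 + 1·3 = 0; (-1)·3 + 2·3 = 3; so z(0) = [0, 3]^T.
x_2(t) = Σ_i (v_i)_2 · z_i(0) · e^{λ_i t} (row 2 of V times the modal terms).
x_2(1.5) = (-1)·0·e^{-3·1.5} + 1·3·e^{-1·1.5} = 0·0.011109 + 3·0.223130 = 0.6694.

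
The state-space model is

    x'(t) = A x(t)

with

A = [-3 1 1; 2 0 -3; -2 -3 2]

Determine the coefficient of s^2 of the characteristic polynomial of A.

1

Expand det(sI - A) for the 3×3 matrix.
p(s) = s^3 + s^2 - 15s - 23.
(Check: constant term = det(-A) = (-1)^3 det A = -23; coefficient of s^2 = -tr A = 1.)
The coefficient of s^2 is 1.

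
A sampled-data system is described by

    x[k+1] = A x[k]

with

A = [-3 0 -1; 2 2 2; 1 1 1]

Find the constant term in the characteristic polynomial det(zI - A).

0

Expand det(zI - A) for the 3×3 matrix.
p(z) = z^3 - 8z.
(Check: constant term = det(-A) = (-1)^3 det A = 0; coefficient of z^2 = -tr A = 0.)
The constant term is 0.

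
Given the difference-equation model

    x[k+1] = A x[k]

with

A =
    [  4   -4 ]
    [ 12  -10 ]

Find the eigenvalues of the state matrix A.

det(zI - A) = z^2 - (tr A)z + det A, with tr A = 4 + (-10) = -6 and det A = 4·(-10) - (-4)·12 = -40 - (-48) = 8.
So p(z) = det(zI - A) = z^2 + 6z + 8.
Factor z^2 + 6z + 8: two numbers with sum -6 and product 8 are -2 and -4, so z^2 + 6z + 8 = (z + 2)(z + 4).
Hence p(z) = (z + 2) (z + 4), with roots -4, -2.

-4, -2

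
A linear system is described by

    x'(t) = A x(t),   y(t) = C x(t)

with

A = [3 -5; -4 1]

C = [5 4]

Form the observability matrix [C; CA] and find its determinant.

-101

CA = [[-1, -21]]
Observability matrix O = [C; CA] = [[5, 4], [-1, -21]]
det(O) = 5·(-21) - 4·(-1) = -105 - (-4) = -101
Since det(O) ≠ 0, rank(O) = 2 and the system is completely observable.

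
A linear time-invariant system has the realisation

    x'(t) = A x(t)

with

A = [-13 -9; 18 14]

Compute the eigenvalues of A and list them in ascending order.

det(sI - A) = s^2 - (tr A)s + det A, with tr A = (-13) + 14 = 1 and det A = (-13)·14 - (-9)·18 = -182 - (-162) = -20.
So p(s) = det(sI - A) = s^2 - s - 20.
Factor s^2 - s - 20: two numbers with sum 1 and product -20 are 5 and -4, so s^2 - s - 20 = (s - 5)(s + 4).
Hence p(s) = (s - 5) (s + 4), with roots -4, 5.
At least one eigenvalue has non-negative real part, so the system is not asymptotically stable.

-4, 5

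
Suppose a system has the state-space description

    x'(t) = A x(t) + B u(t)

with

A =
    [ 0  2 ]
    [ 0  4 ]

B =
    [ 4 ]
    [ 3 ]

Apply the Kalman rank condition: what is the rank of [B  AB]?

2

AB = [[6], [12]]
Controllability matrix C = [B  AB] = [[4, 6], [3, 12]]
det(C) = 4·12 - 6·3 = 48 - 18 = 30 ≠ 0, so rank(C) = 2.
rank(C) = 2 = n, so the pair (A, B) is completely controllable.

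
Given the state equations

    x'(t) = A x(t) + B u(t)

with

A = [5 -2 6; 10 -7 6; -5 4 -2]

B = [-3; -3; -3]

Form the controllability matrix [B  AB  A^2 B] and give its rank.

2

AB = [[-27], [-27], [9]]
A^2B = [[-27], [-27], [9]]
Controllability matrix C = [B  AB  A^2B] = [[-3, -27, -27], [-3, -27, -27], [-3, 9, 9]]
The rows r1, r2, r3 of C are linearly dependent: -r1 + r2 = 0 (check each entry), so rank(C) ≤ 2.
The 2×2 minor from rows 1, 3, columns 1, 2 is (-3)·9 - (-27)·(-3) = -27 - 81 = -108 ≠ 0, so rank(C) = 2.
rank(C) = 2 < n = 3, so the pair (A, B) is not completely controllable.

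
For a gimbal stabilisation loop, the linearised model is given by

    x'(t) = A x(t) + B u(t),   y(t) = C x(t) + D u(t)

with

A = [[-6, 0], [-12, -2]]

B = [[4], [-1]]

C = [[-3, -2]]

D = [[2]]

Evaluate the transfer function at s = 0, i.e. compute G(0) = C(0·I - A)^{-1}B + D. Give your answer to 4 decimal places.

9.0000

G(0) = C(-A)^{-1}B + D = -C A^{-1} B + D.
det A = 12, so A^{-1} = (1/12)·adj(A) = [[-1/6, 0], [1, -1/2]]
A^{-1} B = [-2/3, 9/2]^T
C A^{-1} B = -7
G(0) = D - C A^{-1} B = 2 - (-7) = 9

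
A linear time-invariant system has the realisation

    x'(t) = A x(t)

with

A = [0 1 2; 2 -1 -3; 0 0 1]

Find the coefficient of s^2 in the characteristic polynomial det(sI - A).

0

Expand det(sI - A) for the 3×3 matrix.
p(s) = s^3 - 3s + 2.
(Check: constant term = det(-A) = (-1)^3 det A = 2; coefficient of s^2 = -tr A = 0.)
The coefficient of s^2 is 0.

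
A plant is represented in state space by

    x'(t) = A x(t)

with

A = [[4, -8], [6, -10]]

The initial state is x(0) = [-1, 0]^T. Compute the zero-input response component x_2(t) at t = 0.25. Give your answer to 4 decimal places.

-0.7160

det(sI - A) = s^2 - (tr A)s + det A, with tr A = 4 + (-10) = -6 and det A = 4·(-10) - (-8)·6 = -40 - (-48) = 8.
So p(s) = det(sI - A) = s^2 + 6s + 8.
Factor s^2 + 6s + 8: two numbers with sum -6 and product 8 are -2 and -4, so s^2 + 6s + 8 = (s + 2)(s + 4).
Hence p(s) = (s + 2) (s + 4), with roots -4, -2.
The eigenvalues -4, -2 are distinct and real, so A is diagonalisable and x(t) = e^{At} x(0) = V diag(e^{λ_i t}) V^{-1} x(0), where the columns of V are the eigenvectors.
λ = -4: A - (-4)I = [[8, -8], [6, -6]]. Row 1 gives 8·v1 + (-8)·v2 = 0, so take v_1 = [1, 1]^T.
λ = -2: A - (-2)I = [[6, -8], [6, -8]]. Row 1 gives 6·v1 + (-8)·v2 = 0, so take v_2 = [4, 3]^T.
V = [v_1 v_2] = [[1, 4], [1, 3]] has det V = -1, so V^{-1} = adj(V)/det V = [[-3, 4], [1, -1]].
Modal coordinates z(0) = V^{-1} x(0): (-3)·(-1) + 4·0 = 3; 1·(-1) + (-1)·0 = -1; so z(0) = [3, -1]^T.
x_2(t) = Σ_i (v_i)_2 · z_i(0) · e^{λ_i t} (row 2 of V times the modal terms).
x_2(0.25) = 1·3·e^{-4·0.25} + 3·(-1)·e^{-2·0.25} = 3·0.367879 + (-3)·0.606531 = -0.7160.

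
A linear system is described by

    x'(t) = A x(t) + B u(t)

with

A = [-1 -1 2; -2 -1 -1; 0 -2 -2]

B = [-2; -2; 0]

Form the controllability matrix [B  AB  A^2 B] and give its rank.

3

AB = [[4], [6], [4]]
A^2B = [[-2], [-18], [-20]]
Controllability matrix C = [B  AB  A^2B] = [[-2, 4, -2], [-2, 6, -18], [0, 4, -20]]
det(C) = (-2)·(6·(-20) - (-18)·4) - 4·((-2)·(-20) - (-18)·0) + (-2)·((-2)·4 - 6·0) = (-2)·(-48) - 4·40 + (-2)·(-8) = -48 ≠ 0, so rank(C) = 3.
rank(C) = 3 = n, so the pair (A, B) is completely controllable.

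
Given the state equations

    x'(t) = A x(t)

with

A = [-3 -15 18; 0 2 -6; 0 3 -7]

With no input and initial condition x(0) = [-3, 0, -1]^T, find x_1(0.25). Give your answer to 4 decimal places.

det(sI - A) = s^3 - (tr A)s^2 + (M11 + M22 + M33)s - det A, where Mii is the 2×2 principal minor of A obtained by deleting row i and column i.
tr A = (-3) + 2 + (-7) = -8; M11 = 2·(-7) - (-6)·3 = -14 - (-18) = 4; M22 = (-3)·(-7) - 18·0 = 21 - 0 = 21; M33 = (-3)·2 - (-15)·0 = -6 - 0 = -6; sum of minors = 19.
det A = (-3)·(2·(-7) - (-6)·3) - (-15)·(0·(-7) - (-6)·0) + 18·(0·3 - 2·0) = (-3)·4 - (-15)·0 + 18·0 = -12.
So p(s) = det(sI - A) = s^3 + 8s^2 + 19s + 12.
Rational-root test: any integer root divides 12. Testing small divisors, s = -1 works: p(-1) = -1 + 8 + (-19) + 12 = 0, so (s + 1) is a factor.
Dividing, p(s) = (s + 1)(s^2 + 7s + 12).
Factor s^2 + 7s + 12: two numbers with sum -7 and product 12 are -3 and -4, so s^2 + 7s + 12 = (s + 3)(s + 4).
Hence p(s) = (s + 1) (s + 3) (s + 4), with roots -4, -3, -1.
The eigenvalues -4, -3, -1 are distinct and real, so A is diagonalisable and x(t) = e^{At} x(0) = V diag(e^{λ_i t}) V^{-1} x(0), where the columns of V are the eigenvectors.
λ = -4: A - (-4)I = [[1, -15, 18], [0, 6, -6], [0, 3, -3]]. v must be orthogonal to every row; (row 1) × (row 2) = [-18, 6, 6], so take v_1 = [-3, 1, 1]^T.
λ = -3: A - (-3)I = [[0, -15, 18], [0, 5, -6], [0, 3, -4]]. v must be orthogonal to every row; (row 1) × (row 3) = [6, 0, 0], so take v_2 = [1, 0, 0]^T.
λ = -1: A - (-1)I = [[-2, -15, 18], [0, 3, -6], [0, 3, -6]]. v must be orthogonal to every row; (row 1) × (row 2) = [36, -12, -6], so take v_3 = [6, -2, -1]^T.
V = [v_1 v_2 v_3] = [[-3, 1, 6], [1, 0, -2], [1, 0, -1]] has det V = -1, so V^{-1} = adj(V)/det V = [[0, -1, 2], [1, 3, 0], [0, -1, 1]].
Modal coordinates z(0) = V^{-1} x(0): 0·(-3) + (-1)·0 + 2·(-1) = -2; 1·(-3) + 3·0 + 0·(-1) = -3; 0·(-3) + (-1)·0 + 1·(-1) = -1; so z(0) = [-2, -3, -1]^T.
x_1(t) = Σ_i (v_i)_1 · z_i(0) · e^{λ_i t} (row 1 of V times the modal terms).
x_1(0.25) = (-3)·(-2)·e^{-4·0.25} + 1·(-3)·e^{-3·0.25} + 6·(-1)·e^{-1·0.25} = 6·0.367879 + (-3)·0.472367 + (-6)·0.778801 = -3.8826.

-3.8826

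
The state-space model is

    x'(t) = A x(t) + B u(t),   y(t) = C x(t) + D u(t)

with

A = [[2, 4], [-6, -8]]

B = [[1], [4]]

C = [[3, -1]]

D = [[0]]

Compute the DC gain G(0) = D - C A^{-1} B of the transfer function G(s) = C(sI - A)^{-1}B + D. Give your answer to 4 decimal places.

G(0) = C(-A)^{-1}B + D = -C A^{-1} B + D.
det A = 8, so A^{-1} = (1/8)·adj(A) = [[-1, -1/2], [3/4, 1/4]]
A^{-1} B = [-3, 7/4]^T
C A^{-1} B = -43/4
G(0) = D - C A^{-1} B = 0 - (-43/4) = 43/4 ≈ 10.7500

10.7500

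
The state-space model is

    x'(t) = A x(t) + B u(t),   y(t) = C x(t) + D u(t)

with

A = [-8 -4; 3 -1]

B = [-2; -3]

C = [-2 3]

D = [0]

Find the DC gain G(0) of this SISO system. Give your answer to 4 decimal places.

G(0) = C(-A)^{-1}B + D = -C A^{-1} B + D.
det A = 20, so A^{-1} = (1/20)·adj(A) = [[-1/20, 1/5], [-3/20, -2/5]]
A^{-1} B = [-1/2, 3/2]^T
C A^{-1} B = 11/2
G(0) = D - C A^{-1} B = 0 - (11/2) = -11/2 ≈ -5.5000

-5.5000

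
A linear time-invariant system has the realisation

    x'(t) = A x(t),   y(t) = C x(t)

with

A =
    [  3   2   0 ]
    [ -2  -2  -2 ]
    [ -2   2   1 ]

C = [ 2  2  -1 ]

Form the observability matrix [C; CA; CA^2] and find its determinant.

CA = [[4, -2, -5]]
CA^2 = [[26, 2, -1]]
Observability matrix O = [C; CA; CA^2] = [[2, 2, -1], [4, -2, -5], [26, 2, -1]]
Expanding along the first row, det(O) = 2·((-2)·(-1) - (-5)·2) - 2·(4·(-1) - (-5)·26) + (-1)·(4·2 - (-2)·26) = 2·12 - 2·126 + (-1)·60 = -288
Since det(O) ≠ 0, rank(O) = 3 and the system is completely observable.

-288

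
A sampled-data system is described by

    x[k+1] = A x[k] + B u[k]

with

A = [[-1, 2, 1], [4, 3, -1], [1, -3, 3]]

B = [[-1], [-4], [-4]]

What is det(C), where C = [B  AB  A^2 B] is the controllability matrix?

-3485

AB = [[-11], [-12], [-1]]
A^2B = [[-14], [-79], [22]]
Controllability matrix C = [B  AB  A^2B] = [[-1, -11, -14], [-4, -12, -79], [-4, -1, 22]]
Expanding along the first row, det(C) = (-1)·((-12)·22 - (-79)·(-1)) - (-11)·((-4)·22 - (-79)·(-4)) + (-14)·((-4)·(-1) - (-12)·(-4)) = (-1)·(-343) - (-11)·(-404) + (-14)·(-44) = -3485
Since det(C) ≠ 0, rank(C) = 3 and the system is completely controllable.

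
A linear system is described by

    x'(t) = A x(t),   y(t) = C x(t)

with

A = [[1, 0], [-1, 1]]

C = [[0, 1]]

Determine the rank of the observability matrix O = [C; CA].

CA = [[-1, 1]]
Observability matrix O = [C; CA] = [[0, 1], [-1, 1]]
det(O) = 0·1 - 1·(-1) = 0 - (-1) = 1 ≠ 0, so rank(O) = 2.
rank(O) = 2 = n, so the pair (A, C) is completely observable.

2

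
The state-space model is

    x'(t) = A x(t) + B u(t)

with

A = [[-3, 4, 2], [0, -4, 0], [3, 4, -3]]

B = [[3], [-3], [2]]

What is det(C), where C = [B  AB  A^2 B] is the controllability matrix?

219

AB = [[-17], [12], [-9]]
A^2B = [[81], [-48], [24]]
Controllability matrix C = [B  AB  A^2B] = [[3, -17, 81], [-3, 12, -48], [2, -9, 24]]
Expanding along the first row, det(C) = 3·(12·24 - (-48)·(-9)) - (-17)·((-3)·24 - (-48)·2) + 81·((-3)·(-9) - 12·2) = 3·(-144) - (-17)·24 + 81·3 = 219
Since det(C) ≠ 0, rank(C) = 3 and the system is completely controllable.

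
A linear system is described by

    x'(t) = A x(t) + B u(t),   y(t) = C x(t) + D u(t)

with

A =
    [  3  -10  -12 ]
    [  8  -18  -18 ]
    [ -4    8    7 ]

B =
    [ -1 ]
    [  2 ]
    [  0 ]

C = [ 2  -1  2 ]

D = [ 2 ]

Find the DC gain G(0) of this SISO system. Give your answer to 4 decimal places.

3.0000

G(0) = C(-A)^{-1}B + D = -C A^{-1} B + D.
det A = -10, so A^{-1} = (1/-10)·adj(A) = [[-9/5, 13/5, 18/5], [-8/5, 27/10, 21/5], [4/5, -8/5, -13/5]]
A^{-1} B = [7, 7, -4]^T
C A^{-1} B = -1
G(0) = D - C A^{-1} B = 2 - (-1) = 3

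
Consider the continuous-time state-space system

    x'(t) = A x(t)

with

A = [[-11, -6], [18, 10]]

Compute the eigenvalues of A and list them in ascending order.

det(sI - A) = s^2 - (tr A)s + det A, with tr A = (-11) + 10 = -1 and det A = (-11)·10 - (-6)·18 = -110 - (-108) = -2.
So p(s) = det(sI - A) = s^2 + s - 2.
Factor s^2 + s - 2: two numbers with sum -1 and product -2 are 1 and -2, so s^2 + s - 2 = (s - 1)(s + 2).
Hence p(s) = (s - 1) (s + 2), with roots -2, 1.
At least one eigenvalue has non-negative real part, so the system is not asymptotically stable.

-2, 1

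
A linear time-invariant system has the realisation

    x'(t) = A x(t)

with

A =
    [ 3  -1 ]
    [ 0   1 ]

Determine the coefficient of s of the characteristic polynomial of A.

For a 2×2 matrix, det(sI - A) = s^2 - (tr A)s + det A.
tr A = 4, det A = 3.
So p(s) = s^2 - 4s + 3.
The coefficient of s is -4.

-4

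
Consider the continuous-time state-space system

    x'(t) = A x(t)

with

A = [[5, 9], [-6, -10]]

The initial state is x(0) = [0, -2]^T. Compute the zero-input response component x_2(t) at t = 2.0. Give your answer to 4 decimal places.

0.5393

det(sI - A) = s^2 - (tr A)s + det A, with tr A = 5 + (-10) = -5 and det A = 5·(-10) - 9·(-6) = -50 - (-54) = 4.
So p(s) = det(sI - A) = s^2 + 5s + 4.
Factor s^2 + 5s + 4: two numbers with sum -5 and product 4 are -1 and -4, so s^2 + 5s + 4 = (s + 1)(s + 4).
Hence p(s) = (s + 1) (s + 4), with roots -4, -1.
The eigenvalues -4, -1 are distinct and real, so A is diagonalisable and x(t) = e^{At} x(0) = V diag(e^{λ_i t}) V^{-1} x(0), where the columns of V are the eigenvectors.
λ = -4: A - (-4)I = [[9, 9], [-6, -6]]. Row 1 gives 9·v1 + 9·v2 = 0, so take v_1 = [1, -1]^T.
λ = -1: A - (-1)I = [[6, 9], [-6, -9]]. Row 1 gives 6·v1 + 9·v2 = 0, so take v_2 = [-3, 2]^T.
V = [v_1 v_2] = [[1, -3], [-1, 2]] has det V = -1, so V^{-1} = adj(V)/det V = [[-2, -3], [-1, -1]].
Modal coordinates z(0) = V^{-1} x(0): (-2)·0 + (-3)·(-2) = 6; (-1)·0 + (-1)·(-2) = 2; so z(0) = [6, 2]^T.
x_2(t) = Σ_i (v_i)_2 · z_i(0) · e^{λ_i t} (row 2 of V times the modal terms).
x_2(2.0) = (-1)·6·e^{-4·2.0} + 2·2·e^{-1·2.0} = (-6)·0.000335 + 4·0.135335 = 0.5393.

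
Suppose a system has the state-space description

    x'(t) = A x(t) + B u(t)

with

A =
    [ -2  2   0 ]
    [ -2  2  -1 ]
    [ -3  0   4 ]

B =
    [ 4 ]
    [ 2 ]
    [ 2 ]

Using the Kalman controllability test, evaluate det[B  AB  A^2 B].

AB = [[-4], [-6], [-4]]
A^2B = [[-4], [0], [-4]]
Controllability matrix C = [B  AB  A^2B] = [[4, -4, -4], [2, -6, 0], [2, -4, -4]]
Expanding along the first row, det(C) = 4·((-6)·(-4) - 0·(-4)) - (-4)·(2·(-4) - 0·2) + (-4)·(2·(-4) - (-6)·2) = 4·24 - (-4)·(-8) + (-4)·4 = 48
Since det(C) ≠ 0, rank(C) = 3 and the system is completely controllable.

48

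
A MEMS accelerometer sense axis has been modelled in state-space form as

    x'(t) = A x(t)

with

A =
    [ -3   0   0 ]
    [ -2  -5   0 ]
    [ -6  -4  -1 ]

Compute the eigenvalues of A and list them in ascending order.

det(sI - A) = s^3 - (tr A)s^2 + (M11 + M22 + M33)s - det A, where Mii is the 2×2 principal minor of A obtained by deleting row i and column i.
tr A = (-3) + (-5) + (-1) = -9; M11 = (-5)·(-1) - 0·(-4) = 5 - 0 = 5; M22 = (-3)·(-1) - 0·(-6) = 3 - 0 = 3; M33 = (-3)·(-5) - 0·(-2) = 15 - 0 = 15; sum of minors = 23.
det A = (-3)·((-5)·(-1) - 0·(-4)) - 0·((-2)·(-1) - 0·(-6)) + 0·((-2)·(-4) - (-5)·(-6)) = (-3)·5 - 0·2 + 0·(-22) = -15.
So p(s) = det(sI - A) = s^3 + 9s^2 + 23s + 15.
Rational-root test: any integer root divides 15. Testing small divisors, s = -1 works: p(-1) = -1 + 9 + (-23) + 15 = 0, so (s + 1) is a factor.
Dividing, p(s) = (s + 1)(s^2 + 8s + 15).
Factor s^2 + 8s + 15: two numbers with sum -8 and product 15 are -3 and -5, so s^2 + 8s + 15 = (s + 3)(s + 5).
Hence p(s) = (s + 1) (s + 3) (s + 5), with roots -5, -3, -1.
All eigenvalues have negative real part, so the system is asymptotically stable.

-5, -3, -1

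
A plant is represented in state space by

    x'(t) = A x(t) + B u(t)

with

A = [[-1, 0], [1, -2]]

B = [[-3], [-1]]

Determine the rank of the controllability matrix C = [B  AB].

AB = [[3], [-1]]
Controllability matrix C = [B  AB] = [[-3, 3], [-1, -1]]
det(C) = (-3)·(-1) - 3·(-1) = 3 - (-3) = 6 ≠ 0, so rank(C) = 2.
rank(C) = 2 = n, so the pair (A, B) is completely controllable.

2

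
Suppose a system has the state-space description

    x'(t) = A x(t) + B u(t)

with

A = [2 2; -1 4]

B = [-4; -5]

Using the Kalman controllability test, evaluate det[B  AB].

-26

AB = [[-18], [-16]]
Controllability matrix C = [B  AB] = [[-4, -18], [-5, -16]]
det(C) = (-4)·(-16) - (-18)·(-5) = 64 - 90 = -26
Since det(C) ≠ 0, rank(C) = 2 and the system is completely controllable.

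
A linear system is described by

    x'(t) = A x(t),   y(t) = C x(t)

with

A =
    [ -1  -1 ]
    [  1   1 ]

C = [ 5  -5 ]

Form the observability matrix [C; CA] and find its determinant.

-100

CA = [[-10, -10]]
Observability matrix O = [C; CA] = [[5, -5], [-10, -10]]
det(O) = 5·(-10) - (-5)·(-10) = -50 - 50 = -100
Since det(O) ≠ 0, rank(O) = 2 and the system is completely observable.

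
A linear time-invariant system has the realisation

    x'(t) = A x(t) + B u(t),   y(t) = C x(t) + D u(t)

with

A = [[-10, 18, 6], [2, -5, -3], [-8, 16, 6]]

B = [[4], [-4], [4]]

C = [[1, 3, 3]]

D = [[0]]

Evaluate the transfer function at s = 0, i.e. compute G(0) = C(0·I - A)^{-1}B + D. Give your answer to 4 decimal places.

-2.0000

G(0) = C(-A)^{-1}B + D = -C A^{-1} B + D.
det A = -12, so A^{-1} = (1/-12)·adj(A) = [[-3/2, 1, 2], [-1, 1, 3/2], [2/3, -4/3, -7/6]]
A^{-1} B = [-2, -2, 10/3]^T
C A^{-1} B = 2
G(0) = D - C A^{-1} B = 0 - (2) = -2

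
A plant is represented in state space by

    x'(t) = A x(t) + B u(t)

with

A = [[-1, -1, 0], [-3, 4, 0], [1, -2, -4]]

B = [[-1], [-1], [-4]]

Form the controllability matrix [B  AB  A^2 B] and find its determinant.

-261

AB = [[2], [-1], [17]]
A^2B = [[-1], [-10], [-64]]
Controllability matrix C = [B  AB  A^2B] = [[-1, 2, -1], [-1, -1, -10], [-4, 17, -64]]
Expanding along the first row, det(C) = (-1)·((-1)·(-64) - (-10)·17) - 2·((-1)·(-64) - (-10)·(-4)) + (-1)·((-1)·17 - (-1)·(-4)) = (-1)·234 - 2·24 + (-1)·(-21) = -261
Since det(C) ≠ 0, rank(C) = 3 and the system is completely controllable.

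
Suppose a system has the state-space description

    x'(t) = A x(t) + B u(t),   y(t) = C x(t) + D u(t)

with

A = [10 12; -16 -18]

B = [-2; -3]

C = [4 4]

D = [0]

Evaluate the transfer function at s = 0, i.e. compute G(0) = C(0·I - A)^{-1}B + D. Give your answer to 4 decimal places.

-3.3333

G(0) = C(-A)^{-1}B + D = -C A^{-1} B + D.
det A = 12, so A^{-1} = (1/12)·adj(A) = [[-3/2, -1], [4/3, 5/6]]
A^{-1} B = [6, -31/6]^T
C A^{-1} B = 10/3
G(0) = D - C A^{-1} B = 0 - (10/3) = -10/3 ≈ -3.3333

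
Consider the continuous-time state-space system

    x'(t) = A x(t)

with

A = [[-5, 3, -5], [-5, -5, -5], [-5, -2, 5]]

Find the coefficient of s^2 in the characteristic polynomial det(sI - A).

Expand det(sI - A) for the 3×3 matrix.
p(s) = s^3 + 5s^2 - 45s - 400.
(Check: constant term = det(-A) = (-1)^3 det A = -400; coefficient of s^2 = -tr A = 5.)
The coefficient of s^2 is 5.

5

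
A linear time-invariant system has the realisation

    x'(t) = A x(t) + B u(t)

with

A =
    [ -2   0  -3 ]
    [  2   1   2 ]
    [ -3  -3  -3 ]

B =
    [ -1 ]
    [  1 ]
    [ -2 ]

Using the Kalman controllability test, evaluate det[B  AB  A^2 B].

AB = [[8], [-5], [6]]
A^2B = [[-34], [23], [-27]]
Controllability matrix C = [B  AB  A^2B] = [[-1, 8, -34], [1, -5, 23], [-2, 6, -27]]
Expanding along the first row, det(C) = (-1)·((-5)·(-27) - 23·6) - 8·(1·(-27) - 23·(-2)) + (-34)·(1·6 - (-5)·(-2)) = (-1)·(-3) - 8·19 + (-34)·(-4) = -13
Since det(C) ≠ 0, rank(C) = 3 and the system is completely controllable.

-13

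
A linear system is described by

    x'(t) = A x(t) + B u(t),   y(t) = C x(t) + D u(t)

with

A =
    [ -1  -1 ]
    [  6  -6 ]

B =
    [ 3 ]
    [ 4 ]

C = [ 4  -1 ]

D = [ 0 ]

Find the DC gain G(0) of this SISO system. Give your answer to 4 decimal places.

G(0) = C(-A)^{-1}B + D = -C A^{-1} B + D.
det A = 12, so A^{-1} = (1/12)·adj(A) = [[-1/2, 1/12], [-1/2, -1/12]]
A^{-1} B = [-7/6, -11/6]^T
C A^{-1} B = -17/6
G(0) = D - C A^{-1} B = 0 - (-17/6) = 17/6 ≈ 2.8333

2.8333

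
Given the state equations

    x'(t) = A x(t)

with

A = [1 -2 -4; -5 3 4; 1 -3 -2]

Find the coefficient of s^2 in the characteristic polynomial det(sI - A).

-2

Expand det(sI - A) for the 3×3 matrix.
p(s) = s^3 - 2s^2 + s + 30.
(Check: constant term = det(-A) = (-1)^3 det A = 30; coefficient of s^2 = -tr A = -2.)
The coefficient of s^2 is -2.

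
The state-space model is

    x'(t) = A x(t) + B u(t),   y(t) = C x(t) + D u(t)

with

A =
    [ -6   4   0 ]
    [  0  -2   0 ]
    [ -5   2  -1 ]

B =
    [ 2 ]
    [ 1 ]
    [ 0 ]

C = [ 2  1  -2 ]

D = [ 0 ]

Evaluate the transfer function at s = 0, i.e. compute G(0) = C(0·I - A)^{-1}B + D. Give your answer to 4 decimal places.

6.5000

G(0) = C(-A)^{-1}B + D = -C A^{-1} B + D.
det A = -12, so A^{-1} = (1/-12)·adj(A) = [[-1/6, -1/3, 0], [0, -1/2, 0], [5/6, 2/3, -1]]
A^{-1} B = [-2/3, -1/2, 7/3]^T
C A^{-1} B = -13/2
G(0) = D - C A^{-1} B = 0 - (-13/2) = 13/2 ≈ 6.5000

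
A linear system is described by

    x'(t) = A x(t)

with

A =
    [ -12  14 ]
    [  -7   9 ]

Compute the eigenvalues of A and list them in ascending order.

-5, 2

det(sI - A) = s^2 - (tr A)s + det A, with tr A = (-12) + 9 = -3 and det A = (-12)·9 - 14·(-7) = -108 - (-98) = -10.
So p(s) = det(sI - A) = s^2 + 3s - 10.
Factor s^2 + 3s - 10: two numbers with sum -3 and product -10 are 2 and -5, so s^2 + 3s - 10 = (s - 2)(s + 5).
Hence p(s) = (s - 2) (s + 5), with roots -5, 2.
At least one eigenvalue has non-negative real part, so the system is not asymptotically stable.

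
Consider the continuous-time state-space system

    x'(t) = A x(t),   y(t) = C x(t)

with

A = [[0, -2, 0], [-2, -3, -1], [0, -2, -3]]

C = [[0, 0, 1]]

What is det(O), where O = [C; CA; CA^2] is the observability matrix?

8

CA = [[0, -2, -3]]
CA^2 = [[4, 12, 11]]
Observability matrix O = [C; CA; CA^2] = [[0, 0, 1], [0, -2, -3], [4, 12, 11]]
Expanding along the first row, det(O) = 0·((-2)·11 - (-3)·12) - 0·(0·11 - (-3)·4) + 1·(0·12 - (-2)·4) = 0·14 - 0·12 + 1·8 = 8
Since det(O) ≠ 0, rank(O) = 3 and the system is completely observable.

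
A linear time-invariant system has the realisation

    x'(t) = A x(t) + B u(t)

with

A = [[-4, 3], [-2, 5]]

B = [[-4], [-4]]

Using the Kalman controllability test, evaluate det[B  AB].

64

AB = [[4], [-12]]
Controllability matrix C = [B  AB] = [[-4, 4], [-4, -12]]
det(C) = (-4)·(-12) - 4·(-4) = 48 - (-16) = 64
Since det(C) ≠ 0, rank(C) = 2 and the system is completely controllable.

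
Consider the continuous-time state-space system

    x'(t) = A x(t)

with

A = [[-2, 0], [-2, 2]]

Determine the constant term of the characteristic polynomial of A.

-4

For a 2×2 matrix, det(sI - A) = s^2 - (tr A)s + det A.
tr A = 0, det A = -4.
So p(s) = s^2 - 4.
The constant term is -4.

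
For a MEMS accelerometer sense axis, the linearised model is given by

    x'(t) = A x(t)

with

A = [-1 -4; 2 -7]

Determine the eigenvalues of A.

-5, -3

det(sI - A) = s^2 - (tr A)s + det A, with tr A = (-1) + (-7) = -8 and det A = (-1)·(-7) - (-4)·2 = 7 - (-8) = 15.
So p(s) = det(sI - A) = s^2 + 8s + 15.
Factor s^2 + 8s + 15: two numbers with sum -8 and product 15 are -3 and -5, so s^2 + 8s + 15 = (s + 3)(s + 5).
Hence p(s) = (s + 3) (s + 5), with roots -5, -3.
All eigenvalues have negative real part, so the system is asymptotically stable.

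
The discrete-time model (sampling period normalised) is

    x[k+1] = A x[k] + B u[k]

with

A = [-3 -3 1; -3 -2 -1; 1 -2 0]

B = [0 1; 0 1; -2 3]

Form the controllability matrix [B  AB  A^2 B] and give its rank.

3

AB = [[-2, -3], [2, -8], [0, -1]]
A^2B = [[0, 32], [2, 26], [-6, 13]]
Controllability matrix C = [B  AB  A^2B] = [[0, 1, -2, -3, 0, 32], [0, 1, 2, -8, 2, 26], [-2, 3, 0, -1, -6, 13]]
Take the 3×3 submatrix of C formed by columns 1, 2, 3: [[0, 1, -2], [0, 1, 2], [-2, 3, 0]]. Its determinant is 0·(1·0 - 2·3) - 1·(0·0 - 2·(-2)) + (-2)·(0·3 - 1·(-2)) = 0·(-6) - 1·4 + (-2)·2 = -8 ≠ 0.
So rank(C) ≥ 3; since C has 3 rows, rank(C) = 3.
rank(C) = 3 = n, so the pair (A, B) is completely controllable.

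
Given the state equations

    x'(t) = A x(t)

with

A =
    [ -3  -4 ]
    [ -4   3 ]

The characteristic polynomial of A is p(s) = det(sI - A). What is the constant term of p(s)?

-25

For a 2×2 matrix, det(sI - A) = s^2 - (tr A)s + det A.
tr A = 0, det A = -25.
So p(s) = s^2 - 25.
The constant term is -25.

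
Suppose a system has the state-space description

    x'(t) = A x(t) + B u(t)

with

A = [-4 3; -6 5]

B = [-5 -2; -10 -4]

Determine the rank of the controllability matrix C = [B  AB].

AB = [[-10, -4], [-20, -8]]
Controllability matrix C = [B  AB] = [[-5, -2, -10, -4], [-10, -4, -20, -8]]
Every column of C is a scalar multiple of column 1 = [-5, -10] (multipliers 1, 2/5, 2, 4/5), so the columns span a one-dimensional space.
C ≠ 0, hence rank(C) = 1.
rank(C) = 1 < n = 2, so the pair (A, B) is not completely controllable.

1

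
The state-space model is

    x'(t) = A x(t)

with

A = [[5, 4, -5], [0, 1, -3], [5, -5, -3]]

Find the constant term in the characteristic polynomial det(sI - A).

Expand det(sI - A) for the 3×3 matrix.
p(s) = s^3 - 3s^2 - 3s + 125.
(Check: constant term = det(-A) = (-1)^3 det A = 125; coefficient of s^2 = -tr A = -3.)
The constant term is 125.

125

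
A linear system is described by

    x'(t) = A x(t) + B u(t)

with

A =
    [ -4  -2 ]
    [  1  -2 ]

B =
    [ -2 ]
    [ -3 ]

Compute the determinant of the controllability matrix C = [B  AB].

AB = [[14], [4]]
Controllability matrix C = [B  AB] = [[-2, 14], [-3, 4]]
det(C) = (-2)·4 - 14·(-3) = -8 - (-42) = 34
Since det(C) ≠ 0, rank(C) = 2 and the system is completely controllable.

34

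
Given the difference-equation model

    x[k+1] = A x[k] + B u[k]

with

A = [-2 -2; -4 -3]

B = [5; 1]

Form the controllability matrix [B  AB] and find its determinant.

-103

AB = [[-12], [-23]]
Controllability matrix C = [B  AB] = [[5, -12], [1, -23]]
det(C) = 5·(-23) - (-12)·1 = -115 - (-12) = -103
Since det(C) ≠ 0, rank(C) = 2 and the system is completely controllable.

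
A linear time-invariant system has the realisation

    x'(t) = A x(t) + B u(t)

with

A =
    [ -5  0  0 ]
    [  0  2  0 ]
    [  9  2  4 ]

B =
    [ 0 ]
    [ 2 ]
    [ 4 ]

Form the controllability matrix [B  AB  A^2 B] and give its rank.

2

AB = [[0], [4], [20]]
A^2B = [[0], [8], [88]]
Controllability matrix C = [B  AB  A^2B] = [[0, 0, 0], [2, 4, 8], [4, 20, 88]]
Row 1 of C is identically zero, so rank(C) ≤ 2.
The 2×2 minor from rows 2, 3, columns 1, 2 is 2·20 - 4·4 = 40 - 16 = 24 ≠ 0, so rank(C) = 2.
rank(C) = 2 < n = 3, so the pair (A, B) is not completely controllable.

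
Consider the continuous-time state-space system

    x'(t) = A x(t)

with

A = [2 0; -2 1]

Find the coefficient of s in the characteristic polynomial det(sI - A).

For a 2×2 matrix, det(sI - A) = s^2 - (tr A)s + det A.
tr A = 3, det A = 2.
So p(s) = s^2 - 3s + 2.
The coefficient of s is -3.

-3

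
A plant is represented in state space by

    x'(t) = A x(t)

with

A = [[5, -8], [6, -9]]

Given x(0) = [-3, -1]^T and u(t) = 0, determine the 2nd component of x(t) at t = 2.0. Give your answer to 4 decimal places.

-0.7996

det(sI - A) = s^2 - (tr A)s + det A, with tr A = 5 + (-9) = -4 and det A = 5·(-9) - (-8)·6 = -45 - (-48) = 3.
So p(s) = det(sI - A) = s^2 + 4s + 3.
Factor s^2 + 4s + 3: two numbers with sum -4 and product 3 are -1 and -3, so s^2 + 4s + 3 = (s + 1)(s + 3).
Hence p(s) = (s + 1) (s + 3), with roots -3, -1.
The eigenvalues -3, -1 are distinct and real, so A is diagonalisable and x(t) = e^{At} x(0) = V diag(e^{λ_i t}) V^{-1} x(0), where the columns of V are the eigenvectors.
λ = -3: A - (-3)I = [[8, -8], [6, -6]]. Row 1 gives 8·v1 + (-8)·v2 = 0, so take v_1 = [1, 1]^T.
λ = -1: A - (-1)I = [[6, -8], [6, -8]]. Row 1 gives 6·v1 + (-8)·v2 = 0, so take v_2 = [-4, -3]^T.
V = [v_1 v_2] = [[1, -4], [1, -3]] has det V = 1, so V^{-1} = adj(V)/det V = [[-3, 4], [-1, 1]].
Modal coordinates z(0) = V^{-1} x(0): (-3)·(-3) + 4·(-1) = 5; (-1)·(-3) + 1·(-1) = 2; so z(0) = [5, 2]^T.
x_2(t) = Σ_i (v_i)_2 · z_i(0) · e^{λ_i t} (row 2 of V times the modal terms).
x_2(2.0) = 1·5·e^{-3·2.0} + (-3)·2·e^{-1·2.0} = 5·0.002479 + (-6)·0.135335 = -0.7996.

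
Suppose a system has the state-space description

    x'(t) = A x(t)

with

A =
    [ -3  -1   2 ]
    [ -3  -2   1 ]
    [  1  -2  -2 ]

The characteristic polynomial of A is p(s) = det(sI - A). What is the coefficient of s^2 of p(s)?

Expand det(sI - A) for the 3×3 matrix.
p(s) = s^3 + 7s^2 + 13s - 3.
(Check: constant term = det(-A) = (-1)^3 det A = -3; coefficient of s^2 = -tr A = 7.)
The coefficient of s^2 is 7.

7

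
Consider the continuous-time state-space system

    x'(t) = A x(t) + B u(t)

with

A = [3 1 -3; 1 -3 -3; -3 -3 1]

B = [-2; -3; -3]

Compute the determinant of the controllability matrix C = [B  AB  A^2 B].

-1104

AB = [[0], [16], [12]]
A^2B = [[-20], [-84], [-36]]
Controllability matrix C = [B  AB  A^2B] = [[-2, 0, -20], [-3, 16, -84], [-3, 12, -36]]
Expanding along the first row, det(C) = (-2)·(16·(-36) - (-84)·12) - 0·((-3)·(-36) - (-84)·(-3)) + (-20)·((-3)·12 - 16·(-3)) = (-2)·432 - 0·(-144) + (-20)·12 = -1104
Since det(C) ≠ 0, rank(C) = 3 and the system is completely controllable.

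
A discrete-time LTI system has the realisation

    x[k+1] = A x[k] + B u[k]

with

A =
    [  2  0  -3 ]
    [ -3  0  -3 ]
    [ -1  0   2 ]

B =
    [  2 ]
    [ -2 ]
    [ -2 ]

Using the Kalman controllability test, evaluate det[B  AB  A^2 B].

112

AB = [[10], [0], [-6]]
A^2B = [[38], [-12], [-22]]
Controllability matrix C = [B  AB  A^2B] = [[2, 10, 38], [-2, 0, -12], [-2, -6, -22]]
Expanding along the first row, det(C) = 2·(0·(-22) - (-12)·(-6)) - 10·((-2)·(-22) - (-12)·(-2)) + 38·((-2)·(-6) - 0·(-2)) = 2·(-72) - 10·20 + 38·12 = 112
Since det(C) ≠ 0, rank(C) = 3 and the system is completely controllable.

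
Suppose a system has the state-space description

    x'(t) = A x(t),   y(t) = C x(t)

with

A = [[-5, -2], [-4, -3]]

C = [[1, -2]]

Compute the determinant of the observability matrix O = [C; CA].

CA = [[3, 4]]
Observability matrix O = [C; CA] = [[1, -2], [3, 4]]
det(O) = 1·4 - (-2)·3 = 4 - (-6) = 10
Since det(O) ≠ 0, rank(O) = 2 and the system is completely observable.

10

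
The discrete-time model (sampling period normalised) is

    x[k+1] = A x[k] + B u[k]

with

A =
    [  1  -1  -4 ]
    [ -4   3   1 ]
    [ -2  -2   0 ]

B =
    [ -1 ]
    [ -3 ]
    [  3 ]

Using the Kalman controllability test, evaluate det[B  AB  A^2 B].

AB = [[-10], [-2], [8]]
A^2B = [[-40], [42], [24]]
Controllability matrix C = [B  AB  A^2B] = [[-1, -10, -40], [-3, -2, 42], [3, 8, 24]]
Expanding along the first row, det(C) = (-1)·((-2)·24 - 42·8) - (-10)·((-3)·24 - 42·3) + (-40)·((-3)·8 - (-2)·3) = (-1)·(-384) - (-10)·(-198) + (-40)·(-18) = -876
Since det(C) ≠ 0, rank(C) = 3 and the system is completely controllable.

-876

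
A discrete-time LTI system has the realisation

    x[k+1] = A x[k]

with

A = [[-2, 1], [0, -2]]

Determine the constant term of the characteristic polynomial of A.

For a 2×2 matrix, det(zI - A) = z^2 - (tr A)z + det A.
tr A = -4, det A = 4.
So p(z) = z^2 + 4z + 4.
The constant term is 4.

4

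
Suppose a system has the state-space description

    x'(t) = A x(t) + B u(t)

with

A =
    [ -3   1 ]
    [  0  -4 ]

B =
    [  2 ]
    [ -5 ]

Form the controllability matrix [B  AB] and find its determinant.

-15

AB = [[-11], [20]]
Controllability matrix C = [B  AB] = [[2, -11], [-5, 20]]
det(C) = 2·20 - (-11)·(-5) = 40 - 55 = -15
Since det(C) ≠ 0, rank(C) = 2 and the system is completely controllable.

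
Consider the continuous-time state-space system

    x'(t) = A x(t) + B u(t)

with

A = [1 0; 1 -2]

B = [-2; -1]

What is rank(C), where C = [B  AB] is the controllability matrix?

AB = [[-2], [0]]
Controllability matrix C = [B  AB] = [[-2, -2], [-1, 0]]
det(C) = (-2)·0 - (-2)·(-1) = 0 - 2 = -2 ≠ 0, so rank(C) = 2.
rank(C) = 2 = n, so the pair (A, B) is completely controllable.

2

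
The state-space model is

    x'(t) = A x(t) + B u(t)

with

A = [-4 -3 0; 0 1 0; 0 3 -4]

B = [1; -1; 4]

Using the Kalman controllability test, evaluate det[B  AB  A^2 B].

AB = [[-1], [-1], [-19]]
A^2B = [[7], [-1], [73]]
Controllability matrix C = [B  AB  A^2B] = [[1, -1, 7], [-1, -1, -1], [4, -19, 73]]
Expanding along the first row, det(C) = 1·((-1)·73 - (-1)·(-19)) - (-1)·((-1)·73 - (-1)·4) + 7·((-1)·(-19) - (-1)·4) = 1·(-92) - (-1)·(-69) + 7·23 = 0
Since det(C) = 0, rank(C) < 3 and the system is not completely controllable.

0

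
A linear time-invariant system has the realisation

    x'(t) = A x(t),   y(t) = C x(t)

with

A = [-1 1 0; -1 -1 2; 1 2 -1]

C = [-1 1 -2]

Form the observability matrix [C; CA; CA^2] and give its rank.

CA = [[-2, -6, 4]]
CA^2 = [[12, 12, -16]]
Observability matrix O = [C; CA; CA^2] = [[-1, 1, -2], [-2, -6, 4], [12, 12, -16]]
det(O) = (-1)·((-6)·(-16) - 4·12) - 1·((-2)·(-16) - 4·12) + (-2)·((-2)·12 - (-6)·12) = (-1)·48 - 1·(-16) + (-2)·48 = -128 ≠ 0, so rank(O) = 3.
rank(O) = 3 = n, so the pair (A, C) is completely observable.

3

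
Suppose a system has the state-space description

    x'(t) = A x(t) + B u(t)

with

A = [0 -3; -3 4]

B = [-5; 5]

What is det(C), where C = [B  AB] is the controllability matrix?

-100

AB = [[-15], [35]]
Controllability matrix C = [B  AB] = [[-5, -15], [5, 35]]
det(C) = (-5)·35 - (-15)·5 = -175 - (-75) = -100
Since det(C) ≠ 0, rank(C) = 2 and the system is completely controllable.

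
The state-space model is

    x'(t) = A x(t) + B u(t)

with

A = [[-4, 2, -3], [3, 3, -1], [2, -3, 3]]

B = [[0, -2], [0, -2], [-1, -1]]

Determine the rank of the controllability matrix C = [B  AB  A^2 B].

AB = [[3, 7], [1, -11], [-3, -1]]
A^2B = [[-1, -47], [15, -11], [-6, 44]]
Controllability matrix C = [B  AB  A^2B] = [[0, -2, 3, 7, -1, -47], [0, -2, 1, -11, 15, -11], [-1, -1, -3, -1, -6, 44]]
Take the 3×3 submatrix of C formed by columns 1, 2, 3: [[0, -2, 3], [0, -2, 1], [-1, -1, -3]]. Its determinant is 0·((-2)·(-3) - 1·(-1)) - (-2)·(0·(-3) - 1·(-1)) + 3·(0·(-1) - (-2)·(-1)) = 0·7 - (-2)·1 + 3·(-2) = -4 ≠ 0.
So rank(C) ≥ 3; since C has 3 rows, rank(C) = 3.
rank(C) = 3 = n, so the pair (A, B) is completely controllable.

3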